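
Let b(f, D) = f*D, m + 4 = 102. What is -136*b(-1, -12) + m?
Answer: -1534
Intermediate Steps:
m = 98 (m = -4 + 102 = 98)
b(f, D) = D*f
-136*b(-1, -12) + m = -(-1632)*(-1) + 98 = -136*12 + 98 = -1632 + 98 = -1534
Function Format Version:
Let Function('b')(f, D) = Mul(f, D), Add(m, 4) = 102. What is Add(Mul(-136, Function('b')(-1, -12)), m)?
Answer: -1534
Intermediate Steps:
m = 98 (m = Add(-4, 102) = 98)
Function('b')(f, D) = Mul(D, f)
Add(Mul(-136, Function('b')(-1, -12)), m) = Add(Mul(-136, Mul(-12, -1)), 98) = Add(Mul(-136, 12), 98) = Add(-1632, 98) = -1534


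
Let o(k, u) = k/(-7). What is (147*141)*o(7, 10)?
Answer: -20727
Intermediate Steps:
o(k, u) = -k/7 (o(k, u) = k*(-⅐) = -k/7)
(147*141)*o(7, 10) = (147*141)*(-⅐*7) = 20727*(-1) = -20727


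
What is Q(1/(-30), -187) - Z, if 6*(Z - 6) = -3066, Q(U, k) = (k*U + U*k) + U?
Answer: 15523/30 ≈ 517.43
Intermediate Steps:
Q(U, k) = U + 2*U*k (Q(U, k) = (U*k + U*k) + U = 2*U*k + U = U + 2*U*k)
Z = -505 (Z = 6 + (⅙)*(-3066) = 6 - 511 = -505)
Q(1/(-30), -187) - Z = (1 + 2*(-187))/(-30) - 1*(-505) = -(1 - 374)/30 + 505 = -1/30*(-373) + 505 = 373/30 + 505 = 15523/30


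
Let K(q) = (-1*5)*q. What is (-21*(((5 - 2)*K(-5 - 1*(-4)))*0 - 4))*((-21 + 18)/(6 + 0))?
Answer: -42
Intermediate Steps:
K(q) = -5*q
(-21*(((5 - 2)*K(-5 - 1*(-4)))*0 - 4))*((-21 + 18)/(6 + 0)) = (-21*(((5 - 2)*(-5*(-5 - 1*(-4))))*0 - 4))*((-21 + 18)/(6 + 0)) = (-21*((3*(-5*(-5 + 4)))*0 - 4))*(-3/6) = (-21*((3*(-5*(-1)))*0 - 4))*(-3*1/6) = -21*((3*5)*0 - 4)*(-1/2) = -21*(15*0 - 4)*(-1/2) = -21*(0 - 4)*(-1/2) = -21*(-4)*(-1/2) = 84*(-1/2) = -42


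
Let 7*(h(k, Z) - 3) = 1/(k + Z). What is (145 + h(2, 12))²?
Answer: 210395025/9604 ≈ 21907.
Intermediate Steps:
h(k, Z) = 3 + 1/(7*(Z + k)) (h(k, Z) = 3 + 1/(7*(k + Z)) = 3 + 1/(7*(Z + k)))
(145 + h(2, 12))² = (145 + (⅐ + 3*12 + 3*2)/(12 + 2))² = (145 + (⅐ + 36 + 6)/14)² = (145 + (1/14)*(295/7))² = (145 + 295/98)² = (14505/98)² = 210395025/9604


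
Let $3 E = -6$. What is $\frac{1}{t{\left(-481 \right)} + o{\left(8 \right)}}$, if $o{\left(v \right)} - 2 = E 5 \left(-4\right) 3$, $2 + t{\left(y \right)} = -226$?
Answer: $- \frac{1}{106} \approx -0.009434$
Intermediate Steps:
$E = -2$ ($E = \frac{1}{3} \left(-6\right) = -2$)
$t{\left(y \right)} = -228$ ($t{\left(y \right)} = -2 - 226 = -228$)
$o{\left(v \right)} = 122$ ($o{\left(v \right)} = 2 - 2 \cdot 5 \left(-4\right) 3 = 2 - 2 \left(\left(-20\right) 3\right) = 2 - -120 = 2 + 120 = 122$)
$\frac{1}{t{\left(-481 \right)} + o{\left(8 \right)}} = \frac{1}{-228 + 122} = \frac{1}{-106} = - \frac{1}{106}$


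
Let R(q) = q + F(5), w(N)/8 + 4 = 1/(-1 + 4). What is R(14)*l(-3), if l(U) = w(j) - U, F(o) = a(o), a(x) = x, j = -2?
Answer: -1501/3 ≈ -500.33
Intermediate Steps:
F(o) = o
w(N) = -88/3 (w(N) = -32 + 8/(-1 + 4) = -32 + 8/3 = -88/3)
l(U) = -88/3 - U
R(q) = 5 + q (R(q) = q + 5 = 5 + q)
R(14)*l(-3) = (5 + 14)*(-88/3 - 1*(-3)) = 19*(-88/3 + 3) = 19*(-79/3) = -1501/3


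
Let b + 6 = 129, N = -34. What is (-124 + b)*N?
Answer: 34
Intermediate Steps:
b = 123 (b = -6 + 129 = 123)
(-124 + b)*N = (-124 + 123)*(-34) = -1*(-34) = 34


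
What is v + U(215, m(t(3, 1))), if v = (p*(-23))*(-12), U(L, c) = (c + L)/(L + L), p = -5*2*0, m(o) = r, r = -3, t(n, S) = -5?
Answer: 106/215 ≈ 0.49302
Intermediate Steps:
m(o) = -3
p = 0 (p = -10*0 = 0)
U(L, c) = (L + c)/(2*L) (U(L, c) = (L + c)/((2*L)) = (L + c)*(1/(2*L)) = (L + c)/(2*L))
v = 0 (v = (0*(-23))*(-12) = 0*(-12) = 0)
v + U(215, m(t(3, 1))) = 0 + (1/2)*(215 - 3)/215 = 0 + (1/2)*(1/215)*212 = 0 + 106/215 = 106/215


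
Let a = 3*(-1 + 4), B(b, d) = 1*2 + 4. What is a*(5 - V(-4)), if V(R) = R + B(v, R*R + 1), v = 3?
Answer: 27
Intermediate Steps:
B(b, d) = 6 (B(b, d) = 2 + 4 = 6)
V(R) = 6 + R (V(R) = R + 6 = 6 + R)
a = 9 (a = 3*3 = 9)
a*(5 - V(-4)) = 9*(5 - (6 - 4)) = 9*(5 - 1*2) = 9*(5 - 2) = 9*3 = 27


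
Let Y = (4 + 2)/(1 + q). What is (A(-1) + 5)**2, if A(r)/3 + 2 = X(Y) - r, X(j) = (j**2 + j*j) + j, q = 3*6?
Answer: 1638400/130321 ≈ 12.572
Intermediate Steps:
q = 18
Y = 6/19 (Y = (4 + 2)/(1 + 18) = 6/19 ≈ 0.31579)
X(j) = j + 2*j**2 (X(j) = (j**2 + j**2) + j = 2*j**2 + j = j + 2*j**2)
A(r) = -1608/361 - 3*r (A(r) = -6 + 3*(6*(1 + 2*(6/19))/19 - r) = -6 + 3*(6*(1 + 12/19)/19 - r) = -6 + 3*((6/19)*(31/19) - r) = -6 + 3*(186/361 - r) = -6 + (558/361 - 3*r) = -1608/361 - 3*r)
(A(-1) + 5)**2 = ((-1608/361 - 3*(-1)) + 5)**2 = ((-1608/361 + 3) + 5)**2 = (-525/361 + 5)**2 = (1280/361)**2 = 1638400/130321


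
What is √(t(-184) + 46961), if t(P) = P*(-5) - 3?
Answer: √47878 ≈ 218.81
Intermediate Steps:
t(P) = -3 - 5*P (t(P) = -5*P - 3 = -3 - 5*P)
√(t(-184) + 46961) = √((-3 - 5*(-184)) + 46961) = √((-3 + 920) + 46961) = √(917 + 46961) = √47878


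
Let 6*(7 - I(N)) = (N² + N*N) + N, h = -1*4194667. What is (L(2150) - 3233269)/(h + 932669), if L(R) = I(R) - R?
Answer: 14329811/9785994 ≈ 1.4643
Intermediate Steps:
h = -4194667
I(N) = 7 - N²/3 - N/6 (I(N) = 7 - ((N² + N*N) + N)/6 = 7 - ((N² + N²) + N)/6 = 7 - (2*N² + N)/6 = 7 - (N + 2*N²)/6 = 7 + (-N²/3 - N/6) = 7 - N²/3 - N/6)
L(R) = 7 - 7*R/6 - R²/3 (L(R) = (7 - R²/3 - R/6) - R = 7 - 7*R/6 - R²/3)
(L(2150) - 3233269)/(h + 932669) = ((7 - 7/6*2150 - ⅓*2150²) - 3233269)/(-4194667 + 932669) = ((7 - 7525/3 - ⅓*4622500) - 3233269)/(-3261998) = ((7 - 7525/3 - 4622500/3) - 3233269)*(-1/3261998) = (-4630004/3 - 3233269)*(-1/3261998) = -14329811/3*(-1/3261998) = 14329811/9785994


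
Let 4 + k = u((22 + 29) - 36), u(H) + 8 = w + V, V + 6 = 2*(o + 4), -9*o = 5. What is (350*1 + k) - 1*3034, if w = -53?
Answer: -24733/9 ≈ -2748.1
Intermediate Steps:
o = -5/9 (o = -⅑*5 = -5/9 ≈ -0.55556)
V = 8/9 (V = -6 + 2*(-5/9 + 4) = -6 + 2*(31/9) = -6 + 62/9 = 8/9 ≈ 0.88889)
u(H) = -541/9 (u(H) = -8 + (-53 + 8/9) = -8 - 469/9 = -541/9)
k = -577/9 (k = -4 - 541/9 = -577/9 ≈ -64.111)
(350*1 + k) - 1*3034 = (350*1 - 577/9) - 1*3034 = (350 - 577/9) - 3034 = 2573/9 - 3034 = -24733/9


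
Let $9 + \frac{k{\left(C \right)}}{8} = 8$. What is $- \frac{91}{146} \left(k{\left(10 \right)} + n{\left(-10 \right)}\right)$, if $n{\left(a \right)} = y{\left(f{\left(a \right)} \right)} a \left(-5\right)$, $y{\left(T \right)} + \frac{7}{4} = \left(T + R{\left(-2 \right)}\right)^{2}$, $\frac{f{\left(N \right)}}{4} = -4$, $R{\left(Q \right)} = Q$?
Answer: $- \frac{2931019}{292} \approx -10038.0$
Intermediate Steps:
$k{\left(C \right)} = -8$ ($k{\left(C \right)} = -72 + 8 \cdot 8 = -72 + 64 = -8$)
$f{\left(N \right)} = -16$ ($f{\left(N \right)} = 4 \left(-4\right) = -16$)
$y{\left(T \right)} = - \frac{7}{4} + \left(-2 + T\right)^{2}$ ($y{\left(T \right)} = - \frac{7}{4} + \left(T - 2\right)^{2} = - \frac{7}{4} + \left(-2 + T\right)^{2}$)
$n{\left(a \right)} = - \frac{6445 a}{4}$ ($n{\left(a \right)} = \left(- \frac{7}{4} + \left(-2 - 16\right)^{2}\right) a \left(-5\right) = \left(- \frac{7}{4} + \left(-18\right)^{2}\right) a \left(-5\right) = \left(- \frac{7}{4} + 324\right) a \left(-5\right) = \frac{1289 a}{4} \left(-5\right) = - \frac{6445 a}{4}$)
$- \frac{91}{146} \left(k{\left(10 \right)} + n{\left(-10 \right)}\right) = - \frac{91}{146} \left(-8 - - \frac{32225}{2}\right) = \left(-91\right) \frac{1}{146} \left(-8 + \frac{32225}{2}\right) = \left(- \frac{91}{146}\right) \frac{32209}{2} = - \frac{2931019}{292}$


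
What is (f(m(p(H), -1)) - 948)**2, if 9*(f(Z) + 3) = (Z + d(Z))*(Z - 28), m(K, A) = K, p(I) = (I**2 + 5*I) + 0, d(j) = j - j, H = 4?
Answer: 844561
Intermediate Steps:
d(j) = 0
p(I) = I**2 + 5*I
f(Z) = -3 + Z*(-28 + Z)/9 (f(Z) = -3 + ((Z + 0)*(Z - 28))/9 = -3 + (Z*(-28 + Z))/9 = -3 + Z*(-28 + Z)/9)
(f(m(p(H), -1)) - 948)**2 = ((-3 - 112*(5 + 4)/9 + (4*(5 + 4))**2/9) - 948)**2 = ((-3 - 112*9/9 + (4*9)**2/9) - 948)**2 = ((-3 - 28/9*36 + (1/9)*36**2) - 948)**2 = ((-3 - 112 + (1/9)*1296) - 948)**2 = ((-3 - 112 + 144) - 948)**2 = (29 - 948)**2 = (-919)**2 = 844561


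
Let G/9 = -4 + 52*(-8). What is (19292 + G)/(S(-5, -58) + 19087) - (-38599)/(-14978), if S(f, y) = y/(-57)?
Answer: -4107580033/2328045518 ≈ -1.7644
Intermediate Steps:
S(f, y) = -y/57 (S(f, y) = y*(-1/57) = -y/57)
G = -3780 (G = 9*(-4 + 52*(-8)) = 9*(-4 - 416) = 9*(-420) = -3780)
(19292 + G)/(S(-5, -58) + 19087) - (-38599)/(-14978) = (19292 - 3780)/(-1/57*(-58) + 19087) - (-38599)/(-14978) = 15512/(58/57 + 19087) - (-38599)*(-1)/14978 = 15512/(1088017/57) - 1*38599/14978 = 15512*(57/1088017) - 38599/14978 = 126312/155431 - 38599/14978 = -4107580033/2328045518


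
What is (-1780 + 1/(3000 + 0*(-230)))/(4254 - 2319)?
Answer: -5339999/5805000 ≈ -0.91990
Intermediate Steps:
(-1780 + 1/(3000 + 0*(-230)))/(4254 - 2319) = (-1780 + 1/(3000 + 0))/1935 = (-1780 + 1/3000)*(1/1935) = -5339999/3000*1/1935 = -5339999/5805000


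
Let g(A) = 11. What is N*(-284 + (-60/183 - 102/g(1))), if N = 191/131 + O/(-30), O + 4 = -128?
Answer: -755912022/439505 ≈ -1719.9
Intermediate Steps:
O = -132 (O = -4 - 128 = -132)
N = 3837/655 (N = 191/131 - 132/(-30) = 191*(1/131) - 132*(-1/30) = 191/131 + 22/5 = 3837/655 ≈ 5.8580)
N*(-284 + (-60/183 - 102/g(1))) = 3837*(-284 + (-60/183 - 102/11))/655 = 3837*(-284 + (-60*1/183 - 102*1/11))/655 = 3837*(-284 + (-20/61 - 102/11))/655 = 3837*(-284 - 6442/671)/655 = (3837/655)*(-197006/671) = -755912022/439505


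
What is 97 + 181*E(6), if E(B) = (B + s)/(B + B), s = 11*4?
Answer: 5107/6 ≈ 851.17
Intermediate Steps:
s = 44
E(B) = (44 + B)/(2*B) (E(B) = (B + 44)/(B + B) = (44 + B)/((2*B)) = (44 + B)*(1/(2*B)) = (44 + B)/(2*B))
97 + 181*E(6) = 97 + 181*((1/2)*(44 + 6)/6) = 97 + 181*((1/2)*(1/6)*50) = 97 + 181*(25/6) = 97 + 4525/6 = 5107/6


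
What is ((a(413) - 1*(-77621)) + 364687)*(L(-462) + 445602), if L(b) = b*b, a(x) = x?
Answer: 291773504166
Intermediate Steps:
L(b) = b²
((a(413) - 1*(-77621)) + 364687)*(L(-462) + 445602) = ((413 - 1*(-77621)) + 364687)*((-462)² + 445602) = ((413 + 77621) + 364687)*(213444 + 445602) = (78034 + 364687)*659046 = 442721*659046 = 291773504166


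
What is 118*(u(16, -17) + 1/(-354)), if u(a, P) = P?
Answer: -6019/3 ≈ -2006.3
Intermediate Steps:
118*(u(16, -17) + 1/(-354)) = 118*(-17 + 1/(-354)) = 118*(-17 - 1/354) = 118*(-6019/354) = -6019/3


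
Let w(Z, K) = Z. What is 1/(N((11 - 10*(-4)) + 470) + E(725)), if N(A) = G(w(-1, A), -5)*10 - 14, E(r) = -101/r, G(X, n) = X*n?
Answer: 725/25999 ≈ 0.027886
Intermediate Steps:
N(A) = 36 (N(A) = -1*(-5)*10 - 14 = 5*10 - 14 = 50 - 14 = 36)
1/(N((11 - 10*(-4)) + 470) + E(725)) = 1/(36 - 101/725) = 1/(25999/725) = 725/25999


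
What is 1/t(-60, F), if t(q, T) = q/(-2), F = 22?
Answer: 1/30 ≈ 0.033333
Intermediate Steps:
t(q, T) = -q/2 (t(q, T) = q*(-1/2) = -q/2)
1/t(-60, F) = 1/(-1/2*(-60)) = 1/30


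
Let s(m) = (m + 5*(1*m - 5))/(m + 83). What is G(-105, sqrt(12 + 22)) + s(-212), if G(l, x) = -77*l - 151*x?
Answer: 1044262/129 - 151*sqrt(34) ≈ 7214.6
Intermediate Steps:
G(l, x) = -151*x - 77*l
s(m) = (-25 + 6*m)/(83 + m) (s(m) = (m + 5*(m - 5))/(83 + m) = (m + 5*(-5 + m))/(83 + m) = (m + (-25 + 5*m))/(83 + m) = (-25 + 6*m)/(83 + m))
G(-105, sqrt(12 + 22)) + s(-212) = (-151*sqrt(12 + 22) - 77*(-105)) + (-25 + 6*(-212))/(83 - 212) = (-151*sqrt(34) + 8085) + (-25 - 1272)/(-129) = (8085 - 151*sqrt(34)) - 1/129*(-1297) = (8085 - 151*sqrt(34)) + 1297/129 = 1044262/129 - 151*sqrt(34)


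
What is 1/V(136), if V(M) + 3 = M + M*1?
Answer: 1/269 ≈ 0.0037175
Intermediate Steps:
V(M) = -3 + 2*M (V(M) = -3 + (M + M*1) = -3 + (M + M) = -3 + 2*M)
1/V(136) = 1/(-3 + 2*136) = 1/(-3 + 272) = 1/269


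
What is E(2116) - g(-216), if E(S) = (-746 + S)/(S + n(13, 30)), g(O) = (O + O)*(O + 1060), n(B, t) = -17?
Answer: 765313562/2099 ≈ 3.6461e+5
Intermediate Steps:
g(O) = 2*O*(1060 + O) (g(O) = (2*O)*(1060 + O) = 2*O*(1060 + O))
E(S) = (-746 + S)/(-17 + S) (E(S) = (-746 + S)/(S - 17) = (-746 + S)/(-17 + S))
E(2116) - g(-216) = (-746 + 2116)/(-17 + 2116) - 2*(-216)*(1060 - 216) = 1370/2099 - 2*(-216)*844 = (1/2099)*1370 - 1*(-364608) = 1370/2099 + 364608 = 765313562/2099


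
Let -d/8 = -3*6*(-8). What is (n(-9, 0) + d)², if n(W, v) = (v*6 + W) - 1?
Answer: 1350244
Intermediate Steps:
n(W, v) = -1 + W + 6*v (n(W, v) = (6*v + W) - 1 = (W + 6*v) - 1 = -1 + W + 6*v)
d = -1152 (d = -8*(-3*6)*(-8) = -(-144)*(-8) = -8*144 = -1152)
(n(-9, 0) + d)² = ((-1 - 9 + 6*0) - 1152)² = ((-1 - 9 + 0) - 1152)² = (-10 - 1152)² = (-1162)² = 1350244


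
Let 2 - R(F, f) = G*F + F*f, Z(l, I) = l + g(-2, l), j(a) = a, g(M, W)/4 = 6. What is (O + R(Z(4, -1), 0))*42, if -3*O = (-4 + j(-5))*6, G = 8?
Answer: -8568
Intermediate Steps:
g(M, W) = 24 (g(M, W) = 4*6 = 24)
Z(l, I) = 24 + l (Z(l, I) = l + 24 = 24 + l)
R(F, f) = 2 - 8*F - F*f (R(F, f) = 2 - (8*F + F*f) = 2 + (-8*F - F*f) = 2 - 8*F - F*f)
O = 18 (O = -(-4 - 5)*6/3 = -(-3)*6 = -⅓*(-54) = 18)
(O + R(Z(4, -1), 0))*42 = (18 + (2 - 8*(24 + 4) - 1*(24 + 4)*0))*42 = (18 + (2 - 8*28 - 1*28*0))*42 = (18 + (2 - 224 + 0))*42 = (18 - 222)*42 = -204*42 = -8568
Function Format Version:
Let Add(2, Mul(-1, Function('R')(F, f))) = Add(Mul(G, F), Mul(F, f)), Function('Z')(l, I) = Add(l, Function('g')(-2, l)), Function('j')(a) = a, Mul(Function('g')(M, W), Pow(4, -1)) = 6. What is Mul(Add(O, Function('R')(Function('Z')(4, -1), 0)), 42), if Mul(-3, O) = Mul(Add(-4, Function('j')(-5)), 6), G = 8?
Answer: -8568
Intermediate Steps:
Function('g')(M, W) = 24 (Function('g')(M, W) = Mul(4, 6) = 24)
Function('Z')(l, I) = Add(24, l) (Function('Z')(l, I) = Add(l, 24) = Add(24, l))
Function('R')(F, f) = Add(2, Mul(-8, F), Mul(-1, F, f)) (Function('R')(F, f) = Add(2, Mul(-1, Add(Mul(8, F), Mul(F, f)))) = Add(2, Add(Mul(-8, F), Mul(-1, F, f))) = Add(2, Mul(-8, F), Mul(-1, F, f)))
O = 18 (O = Mul(Rational(-1, 3), Mul(Add(-4, -5), 6)) = Mul(Rational(-1, 3), Mul(-9, 6)) = Mul(Rational(-1, 3), -54) = 18)
Mul(Add(O, Function('R')(Function('Z')(4, -1), 0)), 42) = Mul(Add(18, Add(2, Mul(-8, Add(24, 4)), Mul(-1, Add(24, 4), 0))), 42) = Mul(Add(18, Add(2, Mul(-8, 28), Mul(-1, 28, 0))), 42) = Mul(Add(18, Add(2, -224, 0)), 42) = Mul(Add(18, -222), 42) = Mul(-204, 42) = -8568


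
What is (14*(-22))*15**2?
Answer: -69300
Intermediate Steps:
(14*(-22))*15**2 = -308*225 = -69300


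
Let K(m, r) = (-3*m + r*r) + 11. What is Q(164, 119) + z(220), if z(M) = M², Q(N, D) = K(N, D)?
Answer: 62080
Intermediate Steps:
K(m, r) = 11 + r² - 3*m (K(m, r) = (-3*m + r²) + 11 = (r² - 3*m) + 11 = 11 + r² - 3*m)
Q(N, D) = 11 + D² - 3*N
Q(164, 119) + z(220) = (11 + 119² - 3*164) + 220² = (11 + 14161 - 492) + 48400 = 13680 + 48400 = 62080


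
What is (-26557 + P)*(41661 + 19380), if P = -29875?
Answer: -3444665712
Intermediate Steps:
(-26557 + P)*(41661 + 19380) = (-26557 - 29875)*(41661 + 19380) = -56432*61041 = -3444665712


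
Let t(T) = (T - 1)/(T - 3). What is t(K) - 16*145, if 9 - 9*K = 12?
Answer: -11598/5 ≈ -2319.6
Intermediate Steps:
K = -⅓ (K = 1 - ⅑*12 = 1 - 4/3 = -⅓ ≈ -0.33333)
t(T) = (-1 + T)/(-3 + T)
t(K) - 16*145 = (-1 - ⅓)/(-3 - ⅓) - 16*145 = -4/3/(-10/3) - 2320 = -3/10*(-4/3) - 2320 = ⅖ - 2320 = -11598/5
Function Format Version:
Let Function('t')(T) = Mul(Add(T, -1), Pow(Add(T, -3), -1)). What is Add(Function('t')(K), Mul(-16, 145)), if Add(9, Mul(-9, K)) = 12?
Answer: Rational(-11598, 5) ≈ -2319.6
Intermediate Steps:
K = Rational(-1, 3) (K = Add(1, Mul(Rational(-1, 9), 12)) = Add(1, Rational(-4, 3)) = Rational(-1, 3) ≈ -0.33333)
Function('t')(T) = Mul(Pow(Add(-3, T), -1), Add(-1, T)) (Function('t')(T) = Mul(Add(-1, T), Pow(Add(-3, T), -1)) = Mul(Pow(Add(-3, T), -1), Add(-1, T)))
Add(Function('t')(K), Mul(-16, 145)) = Add(Mul(Pow(Add(-3, Rational(-1, 3)), -1), Add(-1, Rational(-1, 3))), Mul(-16, 145)) = Add(Mul(Pow(Rational(-10, 3), -1), Rational(-4, 3)), -2320) = Add(Mul(Rational(-3, 10), Rational(-4, 3)), -2320) = Add(Rational(2, 5), -2320) = Rational(-11598, 5)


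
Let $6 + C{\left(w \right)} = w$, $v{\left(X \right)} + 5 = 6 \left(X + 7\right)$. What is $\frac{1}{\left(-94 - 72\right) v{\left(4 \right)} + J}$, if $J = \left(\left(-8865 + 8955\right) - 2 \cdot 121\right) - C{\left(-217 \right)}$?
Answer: $- \frac{1}{10055} \approx -9.9453 \cdot 10^{-5}$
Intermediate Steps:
$v{\left(X \right)} = 37 + 6 X$ ($v{\left(X \right)} = -5 + 6 \left(X + 7\right) = -5 + 6 \left(7 + X\right) = -5 + \left(42 + 6 X\right) = 37 + 6 X$)
$C{\left(w \right)} = -6 + w$
$J = 71$ ($J = \left(\left(-8865 + 8955\right) - 2 \cdot 121\right) - \left(-6 - 217\right) = \left(90 - 242\right) - -223 = \left(90 - 242\right) + 223 = -152 + 223 = 71$)
$\frac{1}{\left(-94 - 72\right) v{\left(4 \right)} + J} = \frac{1}{\left(-94 - 72\right) \left(37 + 6 \cdot 4\right) + 71} = \frac{1}{- 166 \left(37 + 24\right) + 71} = \frac{1}{\left(-166\right) 61 + 71} = \frac{1}{-10126 + 71} = \frac{1}{-10055} = - \frac{1}{10055}$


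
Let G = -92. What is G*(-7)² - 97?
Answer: -4605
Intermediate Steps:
G*(-7)² - 97 = -92*(-7)² - 97 = -92*49 - 97 = -4508 - 97 = -4605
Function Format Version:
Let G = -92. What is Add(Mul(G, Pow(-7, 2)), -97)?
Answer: -4605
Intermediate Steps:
Add(Mul(G, Pow(-7, 2)), -97) = Add(Mul(-92, Pow(-7, 2)), -97) = Add(Mul(-92, 49), -97) = Add(-4508, -97) = -4605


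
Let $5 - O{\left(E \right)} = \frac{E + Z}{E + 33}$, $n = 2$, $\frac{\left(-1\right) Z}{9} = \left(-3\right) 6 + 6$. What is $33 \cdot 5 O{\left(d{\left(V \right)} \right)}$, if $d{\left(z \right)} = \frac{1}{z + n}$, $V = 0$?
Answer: $\frac{19470}{67} \approx 290.6$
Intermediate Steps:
$Z = 108$ ($Z = - 9 \left(\left(-3\right) 6 + 6\right) = - 9 \left(-18 + 6\right) = \left(-9\right) \left(-12\right) = 108$)
$d{\left(z \right)} = \frac{1}{2 + z}$ ($d{\left(z \right)} = \frac{1}{z + 2} = \frac{1}{2 + z}$)
$O{\left(E \right)} = 5 - \frac{108 + E}{33 + E}$ ($O{\left(E \right)} = 5 - \frac{E + 108}{E + 33} = 5 - \frac{108 + E}{33 + E}$)
$33 \cdot 5 O{\left(d{\left(V \right)} \right)} = 33 \cdot 5 \frac{57 + \frac{4}{2 + 0}}{33 + \frac{1}{2 + 0}} = 165 \frac{57 + \frac{4}{2}}{33 + \frac{1}{2}} = 165 \frac{57 + 4 \cdot \frac{1}{2}}{33 + \frac{1}{2}} = 165 \frac{57 + 2}{\frac{67}{2}} = 165 \cdot \frac{2}{67} \cdot 59 = 165 \cdot \frac{118}{67} = \frac{19470}{67}$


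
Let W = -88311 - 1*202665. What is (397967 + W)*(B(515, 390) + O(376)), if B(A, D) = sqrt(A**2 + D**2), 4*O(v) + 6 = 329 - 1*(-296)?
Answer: 66227429/4 + 534955*sqrt(16693) ≈ 8.5674e+7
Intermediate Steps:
O(v) = 619/4 (O(v) = -3/2 + (329 - 1*(-296))/4 = -3/2 + (329 + 296)/4 = -3/2 + (1/4)*625 = -3/2 + 625/4 = 619/4)
W = -290976 (W = -88311 - 202665 = -290976)
(397967 + W)*(B(515, 390) + O(376)) = (397967 - 290976)*(sqrt(515**2 + 390**2) + 619/4) = 106991*(sqrt(265225 + 152100) + 619/4) = 106991*(sqrt(417325) + 619/4) = 106991*(5*sqrt(16693) + 619/4) = 106991*(619/4 + 5*sqrt(16693)) = 66227429/4 + 534955*sqrt(16693)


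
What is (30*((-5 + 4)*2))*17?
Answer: -1020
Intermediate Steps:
(30*((-5 + 4)*2))*17 = (30*(-1*2))*17 = (30*(-2))*17 = -60*17 = -1020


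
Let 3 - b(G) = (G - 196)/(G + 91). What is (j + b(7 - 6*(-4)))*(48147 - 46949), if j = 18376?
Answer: 1343199397/61 ≈ 2.2020e+7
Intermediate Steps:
b(G) = 3 - (-196 + G)/(91 + G) (b(G) = 3 - (G - 196)/(G + 91) = 3 - (-196 + G)/(91 + G))
(j + b(7 - 6*(-4)))*(48147 - 46949) = (18376 + (469 + 2*(7 - 6*(-4)))/(91 + (7 - 6*(-4))))*(48147 - 46949) = (18376 + (469 + 2*(7 + 24))/(91 + (7 + 24)))*1198 = (18376 + (469 + 2*31)/(91 + 31))*1198 = (18376 + (469 + 62)/122)*1198 = (18376 + (1/122)*531)*1198 = (18376 + 531/122)*1198 = (2242403/122)*1198 = 1343199397/61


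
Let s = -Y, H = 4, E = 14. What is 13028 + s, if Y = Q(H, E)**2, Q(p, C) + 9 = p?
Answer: 13003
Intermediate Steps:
Q(p, C) = -9 + p
Y = 25 (Y = (-9 + 4)**2 = (-5)**2 = 25)
s = -25 (s = -1*25 = -25)
13028 + s = 13028 - 25 = 13003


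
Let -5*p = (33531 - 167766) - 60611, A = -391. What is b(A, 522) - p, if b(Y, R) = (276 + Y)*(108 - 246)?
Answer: -115496/5 ≈ -23099.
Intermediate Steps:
b(Y, R) = -38088 - 138*Y (b(Y, R) = (276 + Y)*(-138) = -38088 - 138*Y)
p = 194846/5 (p = -((33531 - 167766) - 60611)/5 = -(-134235 - 60611)/5 = -⅕*(-194846) = 194846/5 ≈ 38969.)
b(A, 522) - p = (-38088 - 138*(-391)) - 1*194846/5 = (-38088 + 53958) - 194846/5 = 15870 - 194846/5 = -115496/5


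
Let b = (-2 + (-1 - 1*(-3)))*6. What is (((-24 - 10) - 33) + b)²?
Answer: 4489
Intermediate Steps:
b = 0 (b = (-2 + (-1 + 3))*6 = (-2 + 2)*6 = 0*6 = 0)
(((-24 - 10) - 33) + b)² = (((-24 - 10) - 33) + 0)² = ((-34 - 33) + 0)² = (-67 + 0)² = (-67)² = 4489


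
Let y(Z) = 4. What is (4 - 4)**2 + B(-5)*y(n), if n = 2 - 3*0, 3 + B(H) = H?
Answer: -32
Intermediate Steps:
B(H) = -3 + H
n = 2 (n = 2 + 0 = 2)
(4 - 4)**2 + B(-5)*y(n) = (4 - 4)**2 + (-3 - 5)*4 = 0**2 - 8*4 = 0 - 32 = -32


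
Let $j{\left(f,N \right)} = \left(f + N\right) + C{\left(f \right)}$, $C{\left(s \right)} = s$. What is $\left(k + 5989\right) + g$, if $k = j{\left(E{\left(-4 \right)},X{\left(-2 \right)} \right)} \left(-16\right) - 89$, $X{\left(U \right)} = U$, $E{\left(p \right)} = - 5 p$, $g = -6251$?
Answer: $-959$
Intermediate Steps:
$j{\left(f,N \right)} = N + 2 f$ ($j{\left(f,N \right)} = \left(f + N\right) + f = \left(N + f\right) + f = N + 2 f$)
$k = -697$ ($k = \left(-2 + 2 \left(\left(-5\right) \left(-4\right)\right)\right) \left(-16\right) - 89 = \left(-2 + 2 \cdot 20\right) \left(-16\right) - 89 = \left(-2 + 40\right) \left(-16\right) - 89 = 38 \left(-16\right) - 89 = -608 - 89 = -697$)
$\left(k + 5989\right) + g = \left(-697 + 5989\right) - 6251 = 5292 - 6251 = -959$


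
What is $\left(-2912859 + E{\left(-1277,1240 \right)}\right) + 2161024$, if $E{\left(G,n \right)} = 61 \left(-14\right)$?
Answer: $-752689$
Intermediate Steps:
$E{\left(G,n \right)} = -854$
$\left(-2912859 + E{\left(-1277,1240 \right)}\right) + 2161024 = \left(-2912859 - 854\right) + 2161024 = -2913713 + 2161024 = -752689$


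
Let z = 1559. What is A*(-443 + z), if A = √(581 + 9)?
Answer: 1116*√590 ≈ 27108.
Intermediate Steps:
A = √590 ≈ 24.290
A*(-443 + z) = √590*(-443 + 1559) = √590*1116 = 1116*√590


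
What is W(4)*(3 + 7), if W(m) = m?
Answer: 40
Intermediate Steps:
W(4)*(3 + 7) = 4*(3 + 7) = 4*10 = 40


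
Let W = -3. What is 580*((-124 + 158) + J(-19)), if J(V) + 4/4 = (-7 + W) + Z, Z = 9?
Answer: 18560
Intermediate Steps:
J(V) = -2 (J(V) = -1 + ((-7 - 3) + 9) = -1 + (-10 + 9) = -1 - 1 = -2)
580*((-124 + 158) + J(-19)) = 580*((-124 + 158) - 2) = 580*(34 - 2) = 580*32 = 18560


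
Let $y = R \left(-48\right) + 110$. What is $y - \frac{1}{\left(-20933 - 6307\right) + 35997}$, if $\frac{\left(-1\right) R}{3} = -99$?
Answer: $- \frac{123876523}{8757} \approx -14146.0$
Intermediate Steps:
$R = 297$ ($R = \left(-3\right) \left(-99\right) = 297$)
$y = -14146$ ($y = 297 \left(-48\right) + 110 = -14256 + 110 = -14146$)
$y - \frac{1}{\left(-20933 - 6307\right) + 35997} = -14146 - \frac{1}{\left(-20933 - 6307\right) + 35997} = -14146 - \frac{1}{-27240 + 35997} = -14146 - \frac{1}{8757} = - \frac{123876523}{8757}$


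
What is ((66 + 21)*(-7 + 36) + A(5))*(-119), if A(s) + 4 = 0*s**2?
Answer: -299761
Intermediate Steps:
A(s) = -4 (A(s) = -4 + 0*s**2 = -4 + 0 = -4)
((66 + 21)*(-7 + 36) + A(5))*(-119) = ((66 + 21)*(-7 + 36) - 4)*(-119) = (87*29 - 4)*(-119) = (2523 - 4)*(-119) = 2519*(-119) = -299761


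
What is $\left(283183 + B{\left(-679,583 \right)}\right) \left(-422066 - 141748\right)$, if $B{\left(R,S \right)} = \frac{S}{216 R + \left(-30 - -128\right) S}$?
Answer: $- \frac{7147293437047149}{44765} \approx -1.5966 \cdot 10^{11}$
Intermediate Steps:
$B{\left(R,S \right)} = \frac{S}{98 S + 216 R}$ ($B{\left(R,S \right)} = \frac{S}{216 R + \left(-30 + 128\right) S} = \frac{S}{216 R + 98 S} = \frac{S}{98 S + 216 R}$)
$\left(283183 + B{\left(-679,583 \right)}\right) \left(-422066 - 141748\right) = \left(283183 + \frac{1}{2} \cdot 583 \frac{1}{49 \cdot 583 + 108 \left(-679\right)}\right) \left(-422066 - 141748\right) = \left(283183 + \frac{1}{2} \cdot 583 \frac{1}{28567 - 73332}\right) \left(-563814\right) = \left(283183 + \frac{1}{2} \cdot 583 \frac{1}{-44765}\right) \left(-563814\right) = \left(283183 + \frac{1}{2} \cdot 583 \left(- \frac{1}{44765}\right)\right) \left(-563814\right) = \left(283183 - \frac{583}{89530}\right) \left(-563814\right) = \frac{25353373407}{89530} \left(-563814\right) = - \frac{7147293437047149}{44765}$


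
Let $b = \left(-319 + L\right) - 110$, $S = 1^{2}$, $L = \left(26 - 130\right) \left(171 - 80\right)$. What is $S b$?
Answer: $-9893$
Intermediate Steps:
$L = -9464$ ($L = \left(-104\right) 91 = -9464$)
$S = 1$
$b = -9893$ ($b = \left(-319 - 9464\right) - 110 = -9783 - 110 = -9893$)
$S b = 1 \left(-9893\right) = -9893$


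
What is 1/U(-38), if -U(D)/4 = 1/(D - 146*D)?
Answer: -2755/2 ≈ -1377.5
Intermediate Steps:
U(D) = 4/(145*D) (U(D) = -4/(D - 146*D) = -4*(-1/(145*D)) = -(-4)/(145*D) = 4/(145*D))
1/U(-38) = 1/((4/145)/(-38)) = 1/((4/145)*(-1/38)) = 1/(-2/2755) = -2755/2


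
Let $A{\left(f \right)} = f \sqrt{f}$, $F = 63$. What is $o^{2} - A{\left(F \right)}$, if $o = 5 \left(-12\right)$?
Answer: $3600 - 189 \sqrt{7} \approx 3100.0$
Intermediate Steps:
$o = -60$
$A{\left(f \right)} = f^{\frac{3}{2}}$
$o^{2} - A{\left(F \right)} = \left(-60\right)^{2} - 63^{\frac{3}{2}} = 3600 - 189 \sqrt{7}$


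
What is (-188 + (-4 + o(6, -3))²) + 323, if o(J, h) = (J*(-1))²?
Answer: 1159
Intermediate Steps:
o(J, h) = J² (o(J, h) = (-J)² = J²)
(-188 + (-4 + o(6, -3))²) + 323 = (-188 + (-4 + 6²)²) + 323 = (-188 + (-4 + 36)²) + 323 = (-188 + 32²) + 323 = (-188 + 1024) + 323 = 836 + 323 = 1159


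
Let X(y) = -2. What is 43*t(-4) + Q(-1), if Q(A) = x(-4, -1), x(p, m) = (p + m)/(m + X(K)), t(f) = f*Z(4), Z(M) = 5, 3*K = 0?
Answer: -2575/3 ≈ -858.33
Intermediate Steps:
K = 0 (K = (⅓)*0 = 0)
t(f) = 5*f (t(f) = f*5 = 5*f)
x(p, m) = (m + p)/(-2 + m) (x(p, m) = (p + m)/(m - 2) = (m + p)/(-2 + m))
Q(A) = 5/3 (Q(A) = (-1 - 4)/(-2 - 1) = -5/(-3) = -⅓*(-5) = 5/3)
43*t(-4) + Q(-1) = 43*(5*(-4)) + 5/3 = 43*(-20) + 5/3 = -860 + 5/3 = -2575/3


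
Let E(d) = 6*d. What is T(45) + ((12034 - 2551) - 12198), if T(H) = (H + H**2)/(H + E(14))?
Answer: -116055/43 ≈ -2699.0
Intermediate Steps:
T(H) = (H + H**2)/(84 + H) (T(H) = (H + H**2)/(H + 6*14) = (H + H**2)/(H + 84) = (H + H**2)/(84 + H))
T(45) + ((12034 - 2551) - 12198) = 45*(1 + 45)/(84 + 45) + ((12034 - 2551) - 12198) = 45*46/129 + (9483 - 12198) = 45*(1/129)*46 - 2715 = 690/43 - 2715 = -116055/43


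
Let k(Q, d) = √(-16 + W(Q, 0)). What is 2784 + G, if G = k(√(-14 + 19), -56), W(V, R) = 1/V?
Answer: 2784 + √(-400 + 5*√5)/5 ≈ 2784.0 + 3.9437*I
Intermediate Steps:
k(Q, d) = √(-16 + 1/Q)
G = √(-16 + √5/5) (G = √(-16 + 1/(√(-14 + 19))) = √(-16 + 1/(√5)) = √(-16 + √5/5) ≈ 3.9437*I)
2784 + G = 2784 + √(-400 + 5*√5)/5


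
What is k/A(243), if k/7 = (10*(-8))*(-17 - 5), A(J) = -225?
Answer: -2464/45 ≈ -54.756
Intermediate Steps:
k = 12320 (k = 7*((10*(-8))*(-17 - 5)) = 7*(-80*(-22)) = 7*1760 = 12320)
k/A(243) = 12320/(-225) = 12320*(-1/225) = -2464/45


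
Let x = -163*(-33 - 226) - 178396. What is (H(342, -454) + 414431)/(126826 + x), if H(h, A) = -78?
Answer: -414353/9353 ≈ -44.302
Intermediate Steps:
x = -136179 (x = -163*(-259) - 178396 = 42217 - 178396 = -136179)
(H(342, -454) + 414431)/(126826 + x) = (-78 + 414431)/(126826 - 136179) = 414353/(-9353) = 414353*(-1/9353) = -414353/9353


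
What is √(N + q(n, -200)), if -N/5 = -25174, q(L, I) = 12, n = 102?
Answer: √125882 ≈ 354.80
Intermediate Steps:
N = 125870 (N = -5*(-25174) = 125870)
√(N + q(n, -200)) = √(125870 + 12) = √125882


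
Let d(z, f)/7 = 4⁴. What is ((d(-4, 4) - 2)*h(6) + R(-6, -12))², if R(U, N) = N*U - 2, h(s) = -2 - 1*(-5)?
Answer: 29593600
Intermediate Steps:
h(s) = 3 (h(s) = -2 + 5 = 3)
d(z, f) = 1792 (d(z, f) = 7*4⁴ = 7*256 = 1792)
R(U, N) = -2 + N*U
((d(-4, 4) - 2)*h(6) + R(-6, -12))² = ((1792 - 2)*3 + (-2 - 12*(-6)))² = (1790*3 + (-2 + 72))² = (5370 + 70)² = 5440² = 29593600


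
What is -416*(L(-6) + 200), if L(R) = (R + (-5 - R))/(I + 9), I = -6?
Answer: -247520/3 ≈ -82507.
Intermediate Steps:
L(R) = -5/3 (L(R) = (R + (-5 - R))/(-6 + 9) = -5/3)
-416*(L(-6) + 200) = -416*(-5/3 + 200) = -416*595/3 = -247520/3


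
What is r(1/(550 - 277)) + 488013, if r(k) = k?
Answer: 133227550/273 ≈ 4.8801e+5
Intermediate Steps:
r(1/(550 - 277)) + 488013 = 1/(550 - 277) + 488013 = 1/273 + 488013 = 133227550/273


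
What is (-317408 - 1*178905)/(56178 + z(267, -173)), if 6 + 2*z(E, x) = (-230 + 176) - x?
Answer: -992626/112469 ≈ -8.8258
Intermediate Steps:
z(E, x) = -30 - x/2 (z(E, x) = -3 + ((-230 + 176) - x)/2 = -3 + (-54 - x)/2 = -3 + (-27 - x/2) = -30 - x/2)
(-317408 - 1*178905)/(56178 + z(267, -173)) = (-317408 - 1*178905)/(56178 + (-30 - 1/2*(-173))) = (-317408 - 178905)/(56178 + (-30 + 173/2)) = -496313/(56178 + 113/2) = -496313/112469/2 = -496313*2/112469 = -992626/112469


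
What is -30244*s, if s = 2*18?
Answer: -1088784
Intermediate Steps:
s = 36
-30244*s = -30244*36 = -1088784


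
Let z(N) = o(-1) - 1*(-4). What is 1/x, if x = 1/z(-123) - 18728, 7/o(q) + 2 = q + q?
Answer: -9/168548 ≈ -5.3397e-5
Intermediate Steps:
o(q) = 7/(-2 + 2*q) (o(q) = 7/(-2 + (q + q)) = 7/(-2 + 2*q))
z(N) = 9/4 (z(N) = 7/(2*(-1 - 1)) - 1*(-4) = (7/2)/(-2) + 4 = (7/2)*(-½) + 4 = -7/4 + 4 = 9/4)
x = -168548/9 (x = 1/(9/4) - 18728 = 4/9 - 18728 = -168548/9 ≈ -18728.)
1/x = 1/(-168548/9) = -9/168548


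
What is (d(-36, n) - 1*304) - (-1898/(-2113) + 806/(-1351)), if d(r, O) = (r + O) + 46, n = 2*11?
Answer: -777329456/2854663 ≈ -272.30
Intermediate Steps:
n = 22
d(r, O) = 46 + O + r (d(r, O) = (O + r) + 46 = 46 + O + r)
(d(-36, n) - 1*304) - (-1898/(-2113) + 806/(-1351)) = ((46 + 22 - 36) - 1*304) - (-1898/(-2113) + 806/(-1351)) = (32 - 304) - (-1898*(-1/2113) + 806*(-1/1351)) = -272 - (1898/2113 - 806/1351) = -272 - 1*861120/2854663 = -272 - 861120/2854663 = -777329456/2854663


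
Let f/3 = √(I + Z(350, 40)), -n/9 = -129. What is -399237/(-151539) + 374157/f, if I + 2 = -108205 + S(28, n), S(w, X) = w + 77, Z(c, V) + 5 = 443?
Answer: 133079/50513 - 41573*I*√6729/8972 ≈ 2.6345 - 380.1*I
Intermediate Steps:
n = 1161 (n = -9*(-129) = 1161)
Z(c, V) = 438 (Z(c, V) = -5 + 443 = 438)
S(w, X) = 77 + w
I = -108102 (I = -2 + (-108205 + (77 + 28)) = -2 + (-108205 + 105) = -2 - 108100 = -108102)
f = 12*I*√6729 (f = 3*√(-108102 + 438) = 3*√(-107664) = 3*(4*I*√6729) = 12*I*√6729 ≈ 984.37*I)
-399237/(-151539) + 374157/f = -399237/(-151539) + 374157/((12*I*√6729)) = -399237*(-1/151539) + 374157*(-I*√6729/80748) = 133079/50513 - 41573*I*√6729/8972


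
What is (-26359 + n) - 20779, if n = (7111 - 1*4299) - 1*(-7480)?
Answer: -36846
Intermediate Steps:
n = 10292 (n = (7111 - 4299) + 7480 = 2812 + 7480 = 10292)
(-26359 + n) - 20779 = (-26359 + 10292) - 20779 = -16067 - 20779 = -36846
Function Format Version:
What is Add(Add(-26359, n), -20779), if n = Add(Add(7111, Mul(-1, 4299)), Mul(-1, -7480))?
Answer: -36846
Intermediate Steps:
n = 10292 (n = Add(Add(7111, -4299), 7480) = Add(2812, 7480) = 10292)
Add(Add(-26359, n), -20779) = Add(Add(-26359, 10292), -20779) = Add(-16067, -20779) = -36846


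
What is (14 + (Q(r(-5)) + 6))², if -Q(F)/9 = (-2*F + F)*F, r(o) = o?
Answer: 60025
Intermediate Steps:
Q(F) = 9*F² (Q(F) = -9*(-2*F + F)*F = -9*(-F)*F = -(-9)*F² = 9*F²)
(14 + (Q(r(-5)) + 6))² = (14 + (9*(-5)² + 6))² = (14 + (9*25 + 6))² = (14 + (225 + 6))² = (14 + 231)² = 245² = 60025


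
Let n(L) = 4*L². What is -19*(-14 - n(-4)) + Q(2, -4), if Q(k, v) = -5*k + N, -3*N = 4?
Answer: 4412/3 ≈ 1470.7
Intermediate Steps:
N = -4/3 (N = -⅓*4 = -4/3 ≈ -1.3333)
Q(k, v) = -4/3 - 5*k (Q(k, v) = -5*k - 4/3 = -4/3 - 5*k)
-19*(-14 - n(-4)) + Q(2, -4) = -19*(-14 - 4*(-4)²) + (-4/3 - 5*2) = -19*(-14 - 4*16) + (-4/3 - 10) = -19*(-14 - 1*64) - 34/3 = -19*(-14 - 64) - 34/3 = -19*(-78) - 34/3 = 1482 - 34/3 = 4412/3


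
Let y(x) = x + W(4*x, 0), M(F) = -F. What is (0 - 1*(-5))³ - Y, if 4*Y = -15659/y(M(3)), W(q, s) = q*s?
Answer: -14159/12 ≈ -1179.9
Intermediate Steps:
y(x) = x (y(x) = x + (4*x)*0 = x + 0 = x)
Y = 15659/12 (Y = (-15659/((-1*3)))/4 = (-15659/(-3))/4 = (-15659*(-⅓))/4 = (¼)*(15659/3) = 15659/12 ≈ 1304.9)
(0 - 1*(-5))³ - Y = (0 - 1*(-5))³ - 1*15659/12 = (0 + 5)³ - 15659/12 = 5³ - 15659/12 = 125 - 15659/12 = -14159/12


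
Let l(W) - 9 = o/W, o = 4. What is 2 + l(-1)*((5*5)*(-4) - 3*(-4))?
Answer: -438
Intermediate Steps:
l(W) = 9 + 4/W
2 + l(-1)*((5*5)*(-4) - 3*(-4)) = 2 + (9 + 4/(-1))*((5*5)*(-4) - 3*(-4)) = 2 + (9 + 4*(-1))*(25*(-4) + 12) = 2 + (9 - 4)*(-100 + 12) = 2 + 5*(-88) = 2 - 440 = -438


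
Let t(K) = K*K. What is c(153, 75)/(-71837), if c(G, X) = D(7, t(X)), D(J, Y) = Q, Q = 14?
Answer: -14/71837 ≈ -0.00019489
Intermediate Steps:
t(K) = K²
D(J, Y) = 14
c(G, X) = 14
c(153, 75)/(-71837) = 14/(-71837) = 14*(-1/71837) = -14/71837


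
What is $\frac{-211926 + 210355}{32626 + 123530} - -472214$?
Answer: $\frac{73739047813}{156156} \approx 4.7221 \cdot 10^{5}$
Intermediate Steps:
$\frac{-211926 + 210355}{32626 + 123530} - -472214 = - \frac{1571}{156156} + 472214 = \frac{73739047813}{156156}$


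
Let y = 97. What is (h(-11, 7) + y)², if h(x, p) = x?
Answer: 7396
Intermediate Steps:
(h(-11, 7) + y)² = (-11 + 97)² = 86² = 7396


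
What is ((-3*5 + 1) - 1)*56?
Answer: -840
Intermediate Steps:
((-3*5 + 1) - 1)*56 = ((-15 + 1) - 1)*56 = (-14 - 1)*56 = -15*56 = -840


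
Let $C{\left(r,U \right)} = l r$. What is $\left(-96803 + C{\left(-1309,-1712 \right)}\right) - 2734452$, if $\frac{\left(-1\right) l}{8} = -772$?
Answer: $-10915639$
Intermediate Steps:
$l = 6176$ ($l = \left(-8\right) \left(-772\right) = 6176$)
$C{\left(r,U \right)} = 6176 r$
$\left(-96803 + C{\left(-1309,-1712 \right)}\right) - 2734452 = \left(-96803 + 6176 \left(-1309\right)\right) - 2734452 = \left(-96803 - 8084384\right) - 2734452 = -8181187 - 2734452 = -10915639$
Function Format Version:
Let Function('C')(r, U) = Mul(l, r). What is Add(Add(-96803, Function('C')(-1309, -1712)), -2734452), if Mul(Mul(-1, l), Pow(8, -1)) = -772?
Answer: -10915639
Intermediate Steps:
l = 6176 (l = Mul(-8, -772) = 6176)
Function('C')(r, U) = Mul(6176, r)
Add(Add(-96803, Function('C')(-1309, -1712)), -2734452) = Add(Add(-96803, Mul(6176, -1309)), -2734452) = Add(Add(-96803, -8084384), -2734452) = Add(-8181187, -2734452) = -10915639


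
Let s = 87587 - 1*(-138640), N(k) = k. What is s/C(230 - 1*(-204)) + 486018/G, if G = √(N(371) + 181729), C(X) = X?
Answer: 226227/434 + 81003*√1821/3035 ≈ 1660.2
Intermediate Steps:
s = 226227 (s = 87587 + 138640 = 226227)
G = 10*√1821 (G = √(371 + 181729) = √182100 = 10*√1821 ≈ 426.73)
s/C(230 - 1*(-204)) + 486018/G = 226227/(230 - 1*(-204)) + 486018/((10*√1821)) = 226227/(230 + 204) + 486018*(√1821/18210) = 226227/434 + 81003*√1821/3035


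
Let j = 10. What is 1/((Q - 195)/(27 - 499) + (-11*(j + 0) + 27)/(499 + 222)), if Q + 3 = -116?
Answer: 170156/93609 ≈ 1.8177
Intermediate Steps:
Q = -119 (Q = -3 - 116 = -119)
1/((Q - 195)/(27 - 499) + (-11*(j + 0) + 27)/(499 + 222)) = 1/((-119 - 195)/(27 - 499) + (-11*(10 + 0) + 27)/(499 + 222)) = 1/(-314/(-472) + (-11*10 + 27)/721) = 1/(-314*(-1/472) + (-110 + 27)*(1/721)) = 1/(157/236 - 83*1/721) = 1/(157/236 - 83/721) = 1/(93609/170156) = 170156/93609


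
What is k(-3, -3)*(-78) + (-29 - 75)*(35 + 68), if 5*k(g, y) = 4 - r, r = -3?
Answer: -54106/5 ≈ -10821.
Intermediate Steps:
k(g, y) = 7/5 (k(g, y) = (4 - 1*(-3))/5 = (4 + 3)/5 = (1/5)*7 = 7/5)
k(-3, -3)*(-78) + (-29 - 75)*(35 + 68) = (7/5)*(-78) + (-29 - 75)*(35 + 68) = -546/5 - 104*103 = -546/5 - 10712 = -54106/5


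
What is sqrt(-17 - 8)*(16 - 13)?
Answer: 15*I ≈ 15.0*I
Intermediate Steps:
sqrt(-17 - 8)*(16 - 13) = sqrt(-25)*3 = (5*I)*3 = 15*I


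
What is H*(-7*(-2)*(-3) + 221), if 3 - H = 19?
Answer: -2864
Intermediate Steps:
H = -16 (H = 3 - 1*19 = 3 - 19 = -16)
H*(-7*(-2)*(-3) + 221) = -16*(-7*(-2)*(-3) + 221) = -16*(14*(-3) + 221) = -16*(-42 + 221) = -16*179 = -2864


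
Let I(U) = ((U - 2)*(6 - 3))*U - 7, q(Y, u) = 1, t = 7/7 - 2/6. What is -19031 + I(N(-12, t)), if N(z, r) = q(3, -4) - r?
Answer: -57119/3 ≈ -19040.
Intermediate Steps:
t = ⅔ (t = 7*(⅐) - 2*⅙ = 1 - ⅓ = ⅔ ≈ 0.66667)
N(z, r) = 1 - r
I(U) = -7 + U*(-6 + 3*U) (I(U) = ((-2 + U)*3)*U - 7 = (-6 + 3*U)*U - 7 = U*(-6 + 3*U) - 7 = -7 + U*(-6 + 3*U))
-19031 + I(N(-12, t)) = -19031 + (-7 - 6*(1 - 1*⅔) + 3*(1 - 1*⅔)²) = -19031 + (-7 - 6*(1 - ⅔) + 3*(1 - ⅔)²) = -19031 + (-7 - 6*⅓ + 3*(⅓)²) = -19031 + (-7 - 2 + 3*(⅑)) = -19031 + (-7 - 2 + ⅓) = -19031 - 26/3 = -57119/3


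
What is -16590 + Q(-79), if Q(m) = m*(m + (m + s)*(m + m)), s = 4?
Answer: -946499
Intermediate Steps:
Q(m) = m*(m + 2*m*(4 + m)) (Q(m) = m*(m + (m + 4)*(m + m)) = m*(m + (4 + m)*(2*m)) = m*(m + 2*m*(4 + m)))
-16590 + Q(-79) = -16590 + (-79)²*(9 + 2*(-79)) = -16590 + 6241*(9 - 158) = -16590 + 6241*(-149) = -16590 - 929909 = -946499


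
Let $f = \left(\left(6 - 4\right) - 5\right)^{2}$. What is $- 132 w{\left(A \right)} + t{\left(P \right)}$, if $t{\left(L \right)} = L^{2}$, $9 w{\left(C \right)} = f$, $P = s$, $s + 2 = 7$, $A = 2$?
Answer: $-107$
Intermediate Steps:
$s = 5$ ($s = -2 + 7 = 5$)
$P = 5$
$f = 9$ ($f = \left(\left(6 - 4\right) - 5\right)^{2} = \left(2 - 5\right)^{2} = \left(-3\right)^{2} = 9$)
$w{\left(C \right)} = 1$ ($w{\left(C \right)} = \frac{1}{9} \cdot 9 = 1$)
$- 132 w{\left(A \right)} + t{\left(P \right)} = \left(-132\right) 1 + 5^{2} = -132 + 25 = -107$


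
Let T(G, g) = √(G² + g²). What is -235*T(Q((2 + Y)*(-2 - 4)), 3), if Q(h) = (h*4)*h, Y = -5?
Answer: -3525*√7465 ≈ -3.0456e+5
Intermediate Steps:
Q(h) = 4*h² (Q(h) = (4*h)*h = 4*h²)
-235*T(Q((2 + Y)*(-2 - 4)), 3) = -235*√((4*((2 - 5)*(-2 - 4))²)² + 3²) = -235*√((4*(-3*(-6))²)² + 9) = -235*√((4*18²)² + 9) = -235*√((4*324)² + 9) = -235*√(1296² + 9) = -235*√(1679616 + 9) = -3525*√7465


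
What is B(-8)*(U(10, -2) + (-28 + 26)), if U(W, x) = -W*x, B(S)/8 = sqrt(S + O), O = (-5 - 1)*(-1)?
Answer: 144*I*sqrt(2) ≈ 203.65*I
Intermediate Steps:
O = 6 (O = -6*(-1) = 6)
B(S) = 8*sqrt(6 + S) (B(S) = 8*sqrt(S + 6) = 8*sqrt(6 + S))
U(W, x) = -W*x
B(-8)*(U(10, -2) + (-28 + 26)) = (8*sqrt(6 - 8))*(-1*10*(-2) + (-28 + 26)) = (8*sqrt(-2))*(20 - 2) = (8*(I*sqrt(2)))*18 = (8*I*sqrt(2))*18 = 144*I*sqrt(2)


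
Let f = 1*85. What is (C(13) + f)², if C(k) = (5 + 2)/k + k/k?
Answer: 1265625/169 ≈ 7488.9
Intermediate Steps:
C(k) = 1 + 7/k (C(k) = 7/k + 1 = 1 + 7/k)
f = 85
(C(13) + f)² = ((7 + 13)/13 + 85)² = ((1/13)*20 + 85)² = (20/13 + 85)² = (1125/13)² = 1265625/169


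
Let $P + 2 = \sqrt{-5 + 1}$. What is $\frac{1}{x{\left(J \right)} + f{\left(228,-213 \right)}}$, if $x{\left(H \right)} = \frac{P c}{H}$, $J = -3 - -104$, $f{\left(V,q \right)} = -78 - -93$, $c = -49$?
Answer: $\frac{162913}{2611373} + \frac{9898 i}{2611373} \approx 0.062386 + 0.0037903 i$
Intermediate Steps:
$f{\left(V,q \right)} = 15$ ($f{\left(V,q \right)} = -78 + 93 = 15$)
$P = -2 + 2 i$ ($P = -2 + \sqrt{-5 + 1} = -2 + \sqrt{-4} = -2 + 2 i \approx -2.0 + 2.0 i$)
$J = 101$ ($J = -3 + 104 = 101$)
$x{\left(H \right)} = \frac{98 - 98 i}{H}$ ($x{\left(H \right)} = \frac{\left(-2 + 2 i\right) \left(-49\right)}{H} = \frac{98 - 98 i}{H}$)
$\frac{1}{x{\left(J \right)} + f{\left(228,-213 \right)}} = \frac{1}{\frac{98 \left(1 - i\right)}{101} + 15} = \frac{1}{98 \cdot \frac{1}{101} \left(1 - i\right) + 15} = \frac{1}{\left(\frac{98}{101} - \frac{98 i}{101}\right) + 15} = \frac{1}{\frac{1613}{101} - \frac{98 i}{101}} = \frac{10201 \left(\frac{1613}{101} + \frac{98 i}{101}\right)}{2611373}$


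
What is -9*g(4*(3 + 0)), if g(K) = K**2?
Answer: -1296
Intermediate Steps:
-9*g(4*(3 + 0)) = -9*16*(3 + 0)**2 = -9*(4*3)**2 = -9*12**2 = -9*144 = -1296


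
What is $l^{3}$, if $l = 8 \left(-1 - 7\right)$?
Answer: $-262144$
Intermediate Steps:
$l = -64$ ($l = 8 \left(-8\right) = -64$)
$l^{3} = \left(-64\right)^{3} = -262144$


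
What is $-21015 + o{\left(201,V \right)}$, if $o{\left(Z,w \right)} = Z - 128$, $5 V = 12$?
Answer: $-20942$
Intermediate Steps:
$V = \frac{12}{5}$ ($V = \frac{1}{5} \cdot 12 = \frac{12}{5} \approx 2.4$)
$o{\left(Z,w \right)} = -128 + Z$
$-21015 + o{\left(201,V \right)} = -21015 + \left(-128 + 201\right) = -21015 + 73 = -20942$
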